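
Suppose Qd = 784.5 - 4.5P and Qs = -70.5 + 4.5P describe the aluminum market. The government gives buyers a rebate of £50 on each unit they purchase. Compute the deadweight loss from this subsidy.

Deadweight loss = £2812.5

Pre-subsidy: 784.5 - 4.5P = -70.5 + 4.5P gives P* = 95, Q* = 357.
With the rebate, buyers effectively pay Pb = Ps − 50, where Ps is the price sellers receive.
Demand in terms of Ps becomes Qd = 784.5 − 4.5(Ps − 50) = 1009.5 - 4.5Ps. Setting this equal to supply: 1009.5 - 4.5Ps = -70.5 + 4.5Ps, so Ps = 120.
Buyers pay Pb = 120 − 50 = 70; Q' = -70.5 + 4.5·120 = 469.5.
The subsidy expands output by 469.5 − 357 = 112.5 past the efficient level; on those units the gap between marginal cost and willingness to pay runs from 0 up to 50.
DWL = ½ × 50 × 112.5 = 2812.5.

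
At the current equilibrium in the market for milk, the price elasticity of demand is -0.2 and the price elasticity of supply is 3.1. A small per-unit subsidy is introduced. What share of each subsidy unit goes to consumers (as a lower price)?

Consumer share = 31/33

For a small subsidy around the equilibrium, the benefit split depends on the relative slopes, which at a point are proportional to the elasticities.
Buyer share = εs/(εs + |εd|) = 3.1/(3.1 + 0.2) = 31/33; seller share = |εd|/(εs + |εd|) = 2/33.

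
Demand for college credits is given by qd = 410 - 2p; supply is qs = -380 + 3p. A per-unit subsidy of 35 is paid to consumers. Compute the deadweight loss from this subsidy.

Deadweight loss = 735

Pre-subsidy: 410 - 2p = -380 + 3p gives p* = 158, q* = 94.
With the rebate, buyers effectively pay pb = ps − 35, where ps is the price sellers receive.
Demand in terms of ps becomes qd = 410 − 2(ps − 35) = 480 - 2ps. Setting this equal to supply: 480 - 2ps = -380 + 3ps, so ps = 172.
Buyers pay pb = 172 − 35 = 137; q' = -380 + 3·172 = 136.
The subsidy expands output by 136 − 94 = 42 past the efficient level; on those units the gap between marginal cost and willingness to pay runs from 0 up to 35.
DWL = ½ × 35 × 42 = 735.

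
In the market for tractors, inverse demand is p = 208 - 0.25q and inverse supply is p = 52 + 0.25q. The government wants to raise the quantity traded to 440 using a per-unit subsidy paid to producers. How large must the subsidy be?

Required subsidy s = 64 per unit

At q = 440, from the demand curve buyers pay pb = 208 − 0.25·440 = 98; from the supply curve sellers need ps = 52 + 0.25·440 = 162.
The subsidy must fill the gap: s = ps − pb = 162 − 98 = 64.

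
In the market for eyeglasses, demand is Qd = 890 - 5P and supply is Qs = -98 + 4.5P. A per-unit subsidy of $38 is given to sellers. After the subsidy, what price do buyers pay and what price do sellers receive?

Pre-subsidy: 890 - 5P = -98 + 4.5P gives P* = 104, Q* = 370.
With the subsidy, sellers receive Ps = Pb + 38 for each unit, where Pb is the price buyers pay.
Supply in terms of Pb becomes Qs = -98 + 4.5(Pb + 38) = 73 + 4.5Pb. Setting this equal to demand: 890 - 5Pb = 73 + 4.5Pb, so Pb = 86.
Sellers receive Ps = 86 + 38 = 124; Q' = 890 − 5·86 = 460.

Buyers pay $86; sellers receive $124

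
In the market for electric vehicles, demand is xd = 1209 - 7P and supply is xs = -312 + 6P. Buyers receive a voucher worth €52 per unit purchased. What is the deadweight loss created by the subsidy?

Pre-subsidy: 1209 - 7P = -312 + 6P gives P* = 117, x* = 390.
With the rebate, buyers effectively pay Pb = Ps − 52, where Ps is the price sellers receive.
Demand in terms of Ps becomes xd = 1209 − 7(Ps − 52) = 1573 - 7Ps. Setting this equal to supply: 1573 - 7Ps = -312 + 6Ps, so Ps = 145.
Buyers pay Pb = 145 − 52 = 93; x' = -312 + 6·145 = 558.
The subsidy expands output by 558 − 390 = 168 past the efficient level; on those units the gap between marginal cost and willingness to pay runs from 0 up to 52.
DWL = ½ × 52 × 168 = 4368.

Deadweight loss = €4368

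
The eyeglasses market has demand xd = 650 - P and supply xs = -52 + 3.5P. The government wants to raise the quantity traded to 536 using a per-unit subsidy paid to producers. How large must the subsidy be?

Required subsidy s = 54 per unit

At x = 536, invert demand for the buyer price: Pb = (650 − 536)/1 = 114; invert supply for the seller price: Ps = (536 − (-52))/3.5 = 168.
The subsidy must fill the gap: s = Ps − Pb = 168 − 114 = 54.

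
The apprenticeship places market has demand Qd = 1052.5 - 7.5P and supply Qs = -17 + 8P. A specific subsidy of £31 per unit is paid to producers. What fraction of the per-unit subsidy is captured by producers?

Pre-subsidy: 1052.5 - 7.5P = -17 + 8P gives P* = 69, Q* = 535.
With the subsidy, sellers receive Ps = Pb + 31 for each unit, where Pb is the price buyers pay.
Supply in terms of Pb becomes Qs = -17 + 8(Pb + 31) = 231 + 8Pb. Setting this equal to demand: 1052.5 - 7.5Pb = 231 + 8Pb, so Pb = 53.
Sellers receive Ps = 53 + 31 = 84; Q' = 1052.5 − 7.5·53 = 655.
Buyers' price falls by P* − Pb = 69 − 53 = 16; sellers' price rises by Ps − P* = 84 − 69 = 15.
So producers capture 15/31 = 15/31 of each unit of subsidy.

Producer share = 15/31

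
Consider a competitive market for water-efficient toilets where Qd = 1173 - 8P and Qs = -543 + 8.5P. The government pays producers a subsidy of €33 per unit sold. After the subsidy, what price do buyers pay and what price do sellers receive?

Buyers pay €87; sellers receive €120

Pre-subsidy: 1173 - 8P = -543 + 8.5P gives P* = 104, Q* = 341.
With the subsidy, sellers receive Ps = Pb + 33 for each unit, where Pb is the price buyers pay.
Supply in terms of Pb becomes Qs = -543 + 8.5(Pb + 33) = -262.5 + 8.5Pb. Setting this equal to demand: 1173 - 8Pb = -262.5 + 8.5Pb, so Pb = 87.
Sellers receive Ps = 87 + 33 = 120; Q' = 1173 − 8·87 = 477.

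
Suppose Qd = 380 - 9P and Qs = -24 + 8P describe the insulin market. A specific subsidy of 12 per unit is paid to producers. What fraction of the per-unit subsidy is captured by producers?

Producer share = 9/17

Pre-subsidy: 380 - 9P = -24 + 8P gives P* = 404/17, Q* = 2824/17.
With the subsidy, sellers receive Ps = Pb + 12 for each unit, where Pb is the price buyers pay.
Supply in terms of Pb becomes Qs = -24 + 8(Pb + 12) = 72 + 8Pb. Setting this equal to demand: 380 - 9Pb = 72 + 8Pb, so Pb = 308/17.
Sellers receive Ps = 308/17 + 12 = 512/17; Q' = 380 − 9·(308/17) = 3688/17.
Buyers' price falls by P* − Pb = 404/17 − 308/17 = 96/17; sellers' price rises by Ps − P* = 512/17 − 404/17 = 108/17.
So producers capture (108/17)/12 = 9/17 of each unit of subsidy.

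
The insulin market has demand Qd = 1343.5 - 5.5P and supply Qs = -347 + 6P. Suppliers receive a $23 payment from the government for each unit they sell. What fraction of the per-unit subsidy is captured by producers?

Producer share = 11/23

Pre-subsidy: 1343.5 - 5.5P = -347 + 6P gives P* = 147, Q* = 535.
With the subsidy, sellers receive Ps = Pb + 23 for each unit, where Pb is the price buyers pay.
Supply in terms of Pb becomes Qs = -347 + 6(Pb + 23) = -209 + 6Pb. Setting this equal to demand: 1343.5 - 5.5Pb = -209 + 6Pb, so Pb = 135.
Sellers receive Ps = 135 + 23 = 158; Q' = 1343.5 − 5.5·135 = 601.
Buyers' price falls by P* − Pb = 147 − 135 = 12; sellers' price rises by Ps − P* = 158 − 147 = 11.
So producers capture 11/23 = 11/23 of each unit of subsidy.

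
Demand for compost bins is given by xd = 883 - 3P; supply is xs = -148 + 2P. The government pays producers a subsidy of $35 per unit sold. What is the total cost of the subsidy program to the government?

Pre-subsidy: 883 - 3P = -148 + 2P gives P* = 206.2, x* = 264.4.
With the subsidy, sellers receive Ps = Pb + 35 for each unit, where Pb is the price buyers pay.
Supply in terms of Pb becomes xs = -148 + 2(Pb + 35) = -78 + 2Pb. Setting this equal to demand: 883 - 3Pb = -78 + 2Pb, so Pb = 192.2.
Sellers receive Ps = 192.2 + 35 = 227.2; x' = 883 − 3·192.2 = 306.4.
Government outlay = subsidy × quantity = 35 × 306.4 = 10724.

Government cost = $10724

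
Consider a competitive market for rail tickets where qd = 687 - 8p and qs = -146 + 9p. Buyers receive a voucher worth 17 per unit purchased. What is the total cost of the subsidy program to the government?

Pre-subsidy: 687 - 8p = -146 + 9p gives p* = 49, q* = 295.
With the rebate, buyers effectively pay pb = ps − 17, where ps is the price sellers receive.
Demand in terms of ps becomes qd = 687 − 8(ps − 17) = 823 - 8ps. Setting this equal to supply: 823 - 8ps = -146 + 9ps, so ps = 57.
Buyers pay pb = 57 − 17 = 40; q' = -146 + 9·57 = 367.
Government outlay = subsidy × quantity = 17 × 367 = 6239.

Government cost = 6239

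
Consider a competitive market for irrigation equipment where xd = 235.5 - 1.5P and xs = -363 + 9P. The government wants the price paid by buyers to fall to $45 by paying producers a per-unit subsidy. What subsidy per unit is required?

At a buyer price of 45, quantity demanded is 235.5 − 1.5·45 = 168.
Sellers supply 168 only when they receive Ps with -363 + 9·Ps = 168, i.e. Ps = 59.
s = Ps − Pb = 59 − 45 = 14.

Required subsidy s = $14 per unit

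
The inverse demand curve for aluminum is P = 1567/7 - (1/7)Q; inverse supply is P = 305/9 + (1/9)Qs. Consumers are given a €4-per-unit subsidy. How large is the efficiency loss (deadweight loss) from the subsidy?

Pre-subsidy: 1567/7 - (1/7)Q = 305/9 + (1/9)Q gives Q* = 748 and P* = 117.
With the rebate, buyers effectively pay Pb = Ps − 4, where Ps is the price sellers receive.
On the curves, Pb = 1567/7 - (1/7)Q and Ps = 305/9 + (1/9)Q; the wedge Ps − Pb = 4 gives 305/9 + (1/9)Q − (1567/7 - (1/7)Q) = 4, so Q' = 763.75.
Then Pb = 1567/7 − (1/7)·763.75 = 114.75 and Ps = 305/9 + (1/9)·763.75 = 118.75.
The subsidy expands output by 763.75 − 748 = 15.75 past the efficient level; on those units the gap between marginal cost and willingness to pay runs from 0 up to 4.
DWL = ½ × 4 × 15.75 = 31.5.

Deadweight loss = €31.5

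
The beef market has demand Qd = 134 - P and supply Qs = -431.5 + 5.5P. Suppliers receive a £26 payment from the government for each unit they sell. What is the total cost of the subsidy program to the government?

Pre-subsidy: 134 - P = -431.5 + 5.5P gives P* = 87, Q* = 47.
With the subsidy, sellers receive Ps = Pb + 26 for each unit, where Pb is the price buyers pay.
Supply in terms of Pb becomes Qs = -431.5 + 5.5(Pb + 26) = -288.5 + 5.5Pb. Setting this equal to demand: 134 - Pb = -288.5 + 5.5Pb, so Pb = 65.
Sellers receive Ps = 65 + 26 = 91; Q' = 134 − 1·65 = 69.
Government outlay = subsidy × quantity = 26 × 69 = 1794.

Government cost = £1794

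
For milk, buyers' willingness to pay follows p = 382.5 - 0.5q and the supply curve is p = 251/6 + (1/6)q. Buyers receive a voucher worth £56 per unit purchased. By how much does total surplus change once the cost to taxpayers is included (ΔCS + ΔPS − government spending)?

Net change in total surplus = -£2352

Pre-subsidy: 382.5 - 0.5q = 251/6 + (1/6)q gives q* = 511 and p* = 127.
With the rebate, buyers effectively pay pb = ps − 56, where ps is the price sellers receive.
On the curves, pb = 382.5 - 0.5q and ps = 251/6 + (1/6)q; the wedge ps − pb = 56 gives 251/6 + (1/6)q − (382.5 - 0.5q) = 56, so q' = 595.
Then pb = 382.5 − 0.5·595 = 85 and ps = 251/6 + (1/6)·595 = 141.
ΔCS = ½(511 + 595)(127 − 85) = 23226; ΔPS = ½(511 + 595)(141 − 127) = 7742.
Government spending = 56 × 595 = 33320.
Net change = 23226 + 7742 − 33320 = -2352. The loss equals the DWL triangle ½·56·84.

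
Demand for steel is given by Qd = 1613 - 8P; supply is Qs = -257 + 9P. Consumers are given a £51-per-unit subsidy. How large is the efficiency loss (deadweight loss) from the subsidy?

Deadweight loss = £5508

Pre-subsidy: 1613 - 8P = -257 + 9P gives P* = 110, Q* = 733.
With the rebate, buyers effectively pay Pb = Ps − 51, where Ps is the price sellers receive.
Demand in terms of Ps becomes Qd = 1613 − 8(Ps − 51) = 2021 - 8Ps. Setting this equal to supply: 2021 - 8Ps = -257 + 9Ps, so Ps = 134.
Buyers pay Pb = 134 − 51 = 83; Q' = -257 + 9·134 = 949.
The subsidy expands output by 949 − 733 = 216 past the efficient level; on those units the gap between marginal cost and willingness to pay runs from 0 up to 51.
DWL = ½ × 51 × 216 = 5508.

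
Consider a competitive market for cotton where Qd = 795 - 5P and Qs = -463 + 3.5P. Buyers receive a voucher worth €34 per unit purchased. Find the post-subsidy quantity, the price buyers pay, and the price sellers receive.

Pre-subsidy: 795 - 5P = -463 + 3.5P gives P* = 148, Q* = 55.
With the rebate, buyers effectively pay Pb = Ps − 34, where Ps is the price sellers receive.
Demand in terms of Ps becomes Qd = 795 − 5(Ps − 34) = 965 - 5Ps. Setting this equal to supply: 965 - 5Ps = -463 + 3.5Ps, so Ps = 168.
Buyers pay Pb = 168 − 34 = 134; Q' = -463 + 3.5·168 = 125.

Q' = 125; buyers pay €134; sellers receive €168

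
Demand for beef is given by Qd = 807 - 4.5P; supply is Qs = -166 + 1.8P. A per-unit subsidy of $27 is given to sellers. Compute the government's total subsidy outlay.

Pre-subsidy: 807 - 4.5P = -166 + 1.8P gives P* = 1390/9, Q* = 112.
With the subsidy, sellers receive Ps = Pb + 27 for each unit, where Pb is the price buyers pay.
Supply in terms of Pb becomes Qs = -166 + 1.8(Pb + 27) = -117.4 + 1.8Pb. Setting this equal to demand: 807 - 4.5Pb = -117.4 + 1.8Pb, so Pb = 9244/63.
Sellers receive Ps = 9244/63 + 27 = 10945/63; Q' = 807 − 4.5·(9244/63) = 1027/7.
Government outlay = subsidy × quantity = 27 × 1027/7 = 27729/7.

Government cost = 27729/7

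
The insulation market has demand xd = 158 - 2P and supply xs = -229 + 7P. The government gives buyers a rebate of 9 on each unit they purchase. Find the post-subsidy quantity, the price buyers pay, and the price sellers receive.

x' = 86; buyers pay 36; sellers receive 45

Pre-subsidy: 158 - 2P = -229 + 7P gives P* = 43, x* = 72.
With the rebate, buyers effectively pay Pb = Ps − 9, where Ps is the price sellers receive.
Demand in terms of Ps becomes xd = 158 − 2(Ps − 9) = 176 - 2Ps. Setting this equal to supply: 176 - 2Ps = -229 + 7Ps, so Ps = 45.
Buyers pay Pb = 45 − 9 = 36; x' = -229 + 7·45 = 86.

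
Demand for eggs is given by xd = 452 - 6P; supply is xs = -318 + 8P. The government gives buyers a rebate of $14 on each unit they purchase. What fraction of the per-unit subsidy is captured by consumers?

Pre-subsidy: 452 - 6P = -318 + 8P gives P* = 55, x* = 122.
With the rebate, buyers effectively pay Pb = Ps − 14, where Ps is the price sellers receive.
Demand in terms of Ps becomes xd = 452 − 6(Ps − 14) = 536 - 6Ps. Setting this equal to supply: 536 - 6Ps = -318 + 8Ps, so Ps = 61.
Buyers pay Pb = 61 − 14 = 47; x' = -318 + 8·61 = 170.
Buyers' price falls by P* − Pb = 55 − 47 = 8; sellers' price rises by Ps − P* = 61 − 55 = 6.
So consumers capture 8/14 = 4/7 of each unit of subsidy.

Consumer share = 4/7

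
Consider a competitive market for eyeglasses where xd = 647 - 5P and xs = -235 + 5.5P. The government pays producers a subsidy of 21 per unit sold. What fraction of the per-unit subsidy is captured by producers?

Pre-subsidy: 647 - 5P = -235 + 5.5P gives P* = 84, x* = 227.
With the subsidy, sellers receive Ps = Pb + 21 for each unit, where Pb is the price buyers pay.
Supply in terms of Pb becomes xs = -235 + 5.5(Pb + 21) = -119.5 + 5.5Pb. Setting this equal to demand: 647 - 5Pb = -119.5 + 5.5Pb, so Pb = 73.
Sellers receive Ps = 73 + 21 = 94; x' = 647 − 5·73 = 282.
Buyers' price falls by P* − Pb = 84 − 73 = 11; sellers' price rises by Ps − P* = 94 − 84 = 10.
So producers capture 10/21 = 10/21 of each unit of subsidy.

Producer share = 10/21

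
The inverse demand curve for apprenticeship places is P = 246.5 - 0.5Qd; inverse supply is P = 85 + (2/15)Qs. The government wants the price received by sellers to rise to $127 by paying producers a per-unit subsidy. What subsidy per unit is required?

Required subsidy s = $38 per unit

At a seller price of 127, quantity supplied is -637.5 + 7.5·127 = 315.
Buyers absorb 315 only when they pay Pb = 246.5 − 0.5·315 = 89.
s = Ps − Pb = 127 − 89 = 38.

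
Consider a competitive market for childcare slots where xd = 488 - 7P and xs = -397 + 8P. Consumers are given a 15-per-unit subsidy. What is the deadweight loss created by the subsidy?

Deadweight loss = 420

Pre-subsidy: 488 - 7P = -397 + 8P gives P* = 59, x* = 75.
With the rebate, buyers effectively pay Pb = Ps − 15, where Ps is the price sellers receive.
Demand in terms of Ps becomes xd = 488 − 7(Ps − 15) = 593 - 7Ps. Setting this equal to supply: 593 - 7Ps = -397 + 8Ps, so Ps = 66.
Buyers pay Pb = 66 − 15 = 51; x' = -397 + 8·66 = 131.
The subsidy expands output by 131 − 75 = 56 past the efficient level; on those units the gap between marginal cost and willingness to pay runs from 0 up to 15.
DWL = ½ × 15 × 56 = 420.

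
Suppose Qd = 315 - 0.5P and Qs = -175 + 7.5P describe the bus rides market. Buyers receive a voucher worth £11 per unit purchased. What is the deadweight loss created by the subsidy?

Pre-subsidy: 315 - 0.5P = -175 + 7.5P gives P* = 61.25, Q* = 284.375.
With the rebate, buyers effectively pay Pb = Ps − 11, where Ps is the price sellers receive.
Demand in terms of Ps becomes Qd = 315 − 0.5(Ps − 11) = 320.5 - 0.5Ps. Setting this equal to supply: 320.5 - 0.5Ps = -175 + 7.5Ps, so Ps = 61.9375.
Buyers pay Pb = 61.9375 − 11 = 50.9375; Q' = -175 + 7.5·61.9375 = 289.53125.
The subsidy expands output by 289.53125 − 284.375 = 5.15625 past the efficient level; on those units the gap between marginal cost and willingness to pay runs from 0 up to 11.
DWL = ½ × 11 × 5.15625 = 28.359375.

Deadweight loss = £28.359375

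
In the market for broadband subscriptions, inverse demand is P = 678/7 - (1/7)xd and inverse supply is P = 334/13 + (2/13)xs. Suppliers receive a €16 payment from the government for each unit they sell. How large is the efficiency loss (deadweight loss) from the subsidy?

Pre-subsidy: 678/7 - (1/7)x = 334/13 + (2/13)x gives x* = 6476/27 and P* = 1690/27.
With the subsidy, sellers receive Ps = Pb + 16 for each unit, where Pb is the price buyers pay.
On the curves, Pb = 678/7 - (1/7)x and Ps = 334/13 + (2/13)x; the wedge Ps − Pb = 16 gives 334/13 + (2/13)x − (678/7 - (1/7)x) = 16, so x' = 2644/9.
Then Pb = 678/7 − (1/7)·(2644/9) = 494/9 and Ps = 334/13 + (2/13)·(2644/9) = 638/9.
The subsidy expands output by 2644/9 − 6476/27 = 1456/27 past the efficient level; on those units the gap between marginal cost and willingness to pay runs from 0 up to 16.
DWL = ½ × 16 × 1456/27 = 11648/27.

Deadweight loss = 11648/27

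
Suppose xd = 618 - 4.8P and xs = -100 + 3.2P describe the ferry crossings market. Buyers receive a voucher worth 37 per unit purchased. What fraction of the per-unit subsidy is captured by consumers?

Pre-subsidy: 618 - 4.8P = -100 + 3.2P gives P* = 89.75, x* = 187.2.
With the rebate, buyers effectively pay Pb = Ps − 37, where Ps is the price sellers receive.
Demand in terms of Ps becomes xd = 618 − 4.8(Ps − 37) = 795.6 - 4.8Ps. Setting this equal to supply: 795.6 - 4.8Ps = -100 + 3.2Ps, so Ps = 111.95.
Buyers pay Pb = 111.95 − 37 = 74.95; x' = -100 + 3.2·111.95 = 258.24.
Buyers' price falls by P* − Pb = 89.75 − 74.95 = 14.8; sellers' price rises by Ps − P* = 111.95 − 89.75 = 22.2.
So consumers capture 14.8/37 = 0.4 of each unit of subsidy.

Consumer share = 0.4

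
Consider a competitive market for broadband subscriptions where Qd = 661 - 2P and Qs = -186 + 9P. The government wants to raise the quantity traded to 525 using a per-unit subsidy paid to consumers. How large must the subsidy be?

Required subsidy s = 11 per unit

At Q = 525, invert demand for the buyer price: Pb = (661 − 525)/2 = 68; invert supply for the seller price: Ps = (525 − (-186))/9 = 79.
The subsidy must fill the gap: s = Ps − Pb = 79 − 68 = 11.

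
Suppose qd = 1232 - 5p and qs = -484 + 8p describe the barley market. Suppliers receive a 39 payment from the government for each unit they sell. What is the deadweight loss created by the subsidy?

Deadweight loss = 2340

Pre-subsidy: 1232 - 5p = -484 + 8p gives p* = 132, q* = 572.
With the subsidy, sellers receive ps = pb + 39 for each unit, where pb is the price buyers pay.
Supply in terms of pb becomes qs = -484 + 8(pb + 39) = -172 + 8pb. Setting this equal to demand: 1232 - 5pb = -172 + 8pb, so pb = 108.
Sellers receive ps = 108 + 39 = 147; q' = 1232 − 5·108 = 692.
The subsidy expands output by 692 − 572 = 120 past the efficient level; on those units the gap between marginal cost and willingness to pay runs from 0 up to 39.
DWL = ½ × 39 × 120 = 2340.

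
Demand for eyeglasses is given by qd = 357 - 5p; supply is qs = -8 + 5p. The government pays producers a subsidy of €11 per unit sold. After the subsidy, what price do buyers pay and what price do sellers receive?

Pre-subsidy: 357 - 5p = -8 + 5p gives p* = 36.5, q* = 174.5.
With the subsidy, sellers receive ps = pb + 11 for each unit, where pb is the price buyers pay.
Supply in terms of pb becomes qs = -8 + 5(pb + 11) = 47 + 5pb. Setting this equal to demand: 357 - 5pb = 47 + 5pb, so pb = 31.
Sellers receive ps = 31 + 11 = 42; q' = 357 − 5·31 = 202.

Buyers pay €31; sellers receive €42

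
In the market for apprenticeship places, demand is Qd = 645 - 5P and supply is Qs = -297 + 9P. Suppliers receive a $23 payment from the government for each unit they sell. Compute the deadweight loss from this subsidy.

Pre-subsidy: 645 - 5P = -297 + 9P gives P* = 471/7, Q* = 2160/7.
With the subsidy, sellers receive Ps = Pb + 23 for each unit, where Pb is the price buyers pay.
Supply in terms of Pb becomes Qs = -297 + 9(Pb + 23) = -90 + 9Pb. Setting this equal to demand: 645 - 5Pb = -90 + 9Pb, so Pb = 52.5.
Sellers receive Ps = 52.5 + 23 = 75.5; Q' = 645 − 5·52.5 = 382.5.
The subsidy expands output by 382.5 − 2160/7 = 1035/14 past the efficient level; on those units the gap between marginal cost and willingness to pay runs from 0 up to 23.
DWL = ½ × 23 × 1035/14 = 23805/28.

Deadweight loss = 23805/28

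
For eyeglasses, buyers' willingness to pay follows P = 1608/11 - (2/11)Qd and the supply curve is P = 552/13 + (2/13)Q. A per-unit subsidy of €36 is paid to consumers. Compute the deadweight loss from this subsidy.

Deadweight loss = €1930.5

Pre-subsidy: 1608/11 - (2/11)Q = 552/13 + (2/13)Q gives Q* = 309 and P* = 90.
With the rebate, buyers effectively pay Pb = Ps − 36, where Ps is the price sellers receive.
On the curves, Pb = 1608/11 - (2/11)Q and Ps = 552/13 + (2/13)Q; the wedge Ps − Pb = 36 gives 552/13 + (2/13)Q − (1608/11 - (2/11)Q) = 36, so Q' = 416.25.
Then Pb = 1608/11 − (2/11)·416.25 = 70.5 and Ps = 552/13 + (2/13)·416.25 = 106.5.
The subsidy expands output by 416.25 − 309 = 107.25 past the efficient level; on those units the gap between marginal cost and willingness to pay runs from 0 up to 36.
DWL = ½ × 36 × 107.25 = 1930.5.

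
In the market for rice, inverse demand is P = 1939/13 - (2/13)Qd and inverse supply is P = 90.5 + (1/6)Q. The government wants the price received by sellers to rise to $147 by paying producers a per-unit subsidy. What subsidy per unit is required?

Required subsidy s = $50 per unit

At a seller price of 147, quantity supplied is -543 + 6·147 = 339.
Buyers absorb 339 only when they pay Pb = 1939/13 − (2/13)·339 = 97.
s = Ps − Pb = 147 − 97 = 50.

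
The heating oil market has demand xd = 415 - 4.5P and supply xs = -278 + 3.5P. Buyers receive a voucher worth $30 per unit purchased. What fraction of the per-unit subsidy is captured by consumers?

Pre-subsidy: 415 - 4.5P = -278 + 3.5P gives P* = 86.625, x* = 25.1875.
With the rebate, buyers effectively pay Pb = Ps − 30, where Ps is the price sellers receive.
Demand in terms of Ps becomes xd = 415 − 4.5(Ps − 30) = 550 - 4.5Ps. Setting this equal to supply: 550 - 4.5Ps = -278 + 3.5Ps, so Ps = 103.5.
Buyers pay Pb = 103.5 − 30 = 73.5; x' = -278 + 3.5·103.5 = 84.25.
Buyers' price falls by P* − Pb = 86.625 − 73.5 = 13.125; sellers' price rises by Ps − P* = 103.5 − 86.625 = 16.875.
So consumers capture 13.125/30 = 0.4375 of each unit of subsidy.

Consumer share = 0.4375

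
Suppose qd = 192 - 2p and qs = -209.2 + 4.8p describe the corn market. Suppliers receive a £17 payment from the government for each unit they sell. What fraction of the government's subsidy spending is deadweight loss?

Pre-subsidy: 192 - 2p = -209.2 + 4.8p gives p* = 59, q* = 74.
With the subsidy, sellers receive ps = pb + 17 for each unit, where pb is the price buyers pay.
Supply in terms of pb becomes qs = -209.2 + 4.8(pb + 17) = -127.6 + 4.8pb. Setting this equal to demand: 192 - 2pb = -127.6 + 4.8pb, so pb = 47.
Sellers receive ps = 47 + 17 = 64; q' = 192 − 2·47 = 98.
ΔCS = ½(74 + 98)(59 − 47) = 1032; ΔPS = ½(74 + 98)(64 − 59) = 430.
Government spending = 17 × 98 = 1666.
DWL = ½ × 17 × (98 − 74) = 204; fraction = 204 / 1666 = 6/49.

DWL / government spending = 6/49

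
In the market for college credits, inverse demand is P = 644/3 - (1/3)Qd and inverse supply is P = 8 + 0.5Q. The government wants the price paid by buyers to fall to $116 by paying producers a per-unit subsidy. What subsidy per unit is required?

At a buyer price of 116, quantity demanded is 644 − 3·116 = 296.
Sellers supply 296 only when they receive Ps = 8 + 0.5·296 = 156.
s = Ps − Pb = 156 − 116 = 40.

Required subsidy s = $40 per unit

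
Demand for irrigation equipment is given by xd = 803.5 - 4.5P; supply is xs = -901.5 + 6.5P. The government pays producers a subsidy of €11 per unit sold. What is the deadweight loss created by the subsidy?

Deadweight loss = €160.875

Pre-subsidy: 803.5 - 4.5P = -901.5 + 6.5P gives P* = 155, x* = 106.
With the subsidy, sellers receive Ps = Pb + 11 for each unit, where Pb is the price buyers pay.
Supply in terms of Pb becomes xs = -901.5 + 6.5(Pb + 11) = -830 + 6.5Pb. Setting this equal to demand: 803.5 - 4.5Pb = -830 + 6.5Pb, so Pb = 148.5.
Sellers receive Ps = 148.5 + 11 = 159.5; x' = 803.5 − 4.5·148.5 = 135.25.
The subsidy expands output by 135.25 − 106 = 29.25 past the efficient level; on those units the gap between marginal cost and willingness to pay runs from 0 up to 11.
DWL = ½ × 11 × 29.25 = 160.875.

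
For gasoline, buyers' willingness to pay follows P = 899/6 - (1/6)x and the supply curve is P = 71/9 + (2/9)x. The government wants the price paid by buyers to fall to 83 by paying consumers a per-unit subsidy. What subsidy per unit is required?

At a buyer price of 83, quantity demanded is 899 − 6·83 = 401.
Sellers supply 401 only when they receive Ps = 71/9 + (2/9)·401 = 97.
s = Ps − Pb = 97 − 83 = 14.

Required subsidy s = 14 per unit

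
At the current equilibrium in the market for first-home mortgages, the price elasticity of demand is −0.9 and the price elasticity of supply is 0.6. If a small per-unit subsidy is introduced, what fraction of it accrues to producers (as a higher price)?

Producer share = 0.6

For a small subsidy around the equilibrium, the benefit split depends on the relative slopes, which at a point are proportional to the elasticities.
Buyer share = εs/(εs + |εd|) = 0.6/(0.6 + 0.9) = 0.4; seller share = |εd|/(εs + |εd|) = 0.6.
So producers capture 0.6 of the subsidy.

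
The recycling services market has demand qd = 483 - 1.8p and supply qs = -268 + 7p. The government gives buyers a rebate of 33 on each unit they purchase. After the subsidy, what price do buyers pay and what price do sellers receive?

Pre-subsidy: 483 - 1.8p = -268 + 7p gives p* = 3755/44, q* = 14493/44.
With the rebate, buyers effectively pay pb = ps − 33, where ps is the price sellers receive.
Demand in terms of ps becomes qd = 483 − 1.8(ps − 33) = 542.4 - 1.8ps. Setting this equal to supply: 542.4 - 1.8ps = -268 + 7ps, so ps = 1013/11.
Buyers pay pb = 1013/11 − 33 = 650/11; q' = -268 + 7·(1013/11) = 4143/11.

Buyers pay 650/11; sellers receive 1013/11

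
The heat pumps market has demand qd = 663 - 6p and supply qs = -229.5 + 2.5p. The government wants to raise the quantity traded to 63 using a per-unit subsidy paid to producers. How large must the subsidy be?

At q = 63, invert demand for the buyer price: pb = (663 − 63)/6 = 100; invert supply for the seller price: ps = (63 − (-229.5))/2.5 = 117.
The subsidy must fill the gap: s = ps − pb = 117 − 100 = 17.

Required subsidy s = 17 per unit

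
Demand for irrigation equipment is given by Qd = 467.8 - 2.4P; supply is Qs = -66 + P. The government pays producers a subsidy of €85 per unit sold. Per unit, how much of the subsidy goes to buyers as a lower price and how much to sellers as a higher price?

Pre-subsidy: 467.8 - 2.4P = -66 + P gives P* = 157, Q* = 91.
With the subsidy, sellers receive Ps = Pb + 85 for each unit, where Pb is the price buyers pay.
Supply in terms of Pb becomes Qs = -66 + 1(Pb + 85) = 19 + Pb. Setting this equal to demand: 467.8 - 2.4Pb = 19 + Pb, so Pb = 132.
Sellers receive Ps = 132 + 85 = 217; Q' = 467.8 − 2.4·132 = 151.
Buyers' price falls by P* − Pb = 157 − 132 = 25; sellers' price rises by Ps − P* = 217 − 157 = 60.

Buyers gain €25 per unit; sellers gain €60 per unit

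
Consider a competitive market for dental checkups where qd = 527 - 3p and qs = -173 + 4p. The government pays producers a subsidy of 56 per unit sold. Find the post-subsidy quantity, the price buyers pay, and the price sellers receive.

Pre-subsidy: 527 - 3p = -173 + 4p gives p* = 100, q* = 227.
With the subsidy, sellers receive ps = pb + 56 for each unit, where pb is the price buyers pay.
Supply in terms of pb becomes qs = -173 + 4(pb + 56) = 51 + 4pb. Setting this equal to demand: 527 - 3pb = 51 + 4pb, so pb = 68.
Sellers receive ps = 68 + 56 = 124; q' = 527 − 3·68 = 323.

q' = 323; buyers pay 68; sellers receive 124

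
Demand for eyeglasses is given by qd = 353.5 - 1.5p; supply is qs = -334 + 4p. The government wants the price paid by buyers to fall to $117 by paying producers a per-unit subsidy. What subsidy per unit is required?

Required subsidy s = $11 per unit

At a buyer price of 117, quantity demanded is 353.5 − 1.5·117 = 178.
Sellers supply 178 only when they receive ps with -334 + 4·ps = 178, i.e. ps = 128.
s = ps − pb = 128 − 117 = 11.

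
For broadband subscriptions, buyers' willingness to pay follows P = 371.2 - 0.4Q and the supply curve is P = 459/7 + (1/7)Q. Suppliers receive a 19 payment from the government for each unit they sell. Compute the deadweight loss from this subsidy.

Pre-subsidy: 371.2 - 0.4Q = 459/7 + (1/7)Q gives Q* = 563 and P* = 146.
With the subsidy, sellers receive Ps = Pb + 19 for each unit, where Pb is the price buyers pay.
On the curves, Pb = 371.2 - 0.4Q and Ps = 459/7 + (1/7)Q; the wedge Ps − Pb = 19 gives 459/7 + (1/7)Q − (371.2 - 0.4Q) = 19, so Q' = 598.
Then Pb = 371.2 − 0.4·598 = 132 and Ps = 459/7 + (1/7)·598 = 151.
The subsidy expands output by 598 − 563 = 35 past the efficient level; on those units the gap between marginal cost and willingness to pay runs from 0 up to 19.
DWL = ½ × 19 × 35 = 332.5.

Deadweight loss = 332.5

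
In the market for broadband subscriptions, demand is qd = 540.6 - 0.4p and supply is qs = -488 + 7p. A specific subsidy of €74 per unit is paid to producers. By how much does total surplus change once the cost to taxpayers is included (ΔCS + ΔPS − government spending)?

Pre-subsidy: 540.6 - 0.4p = -488 + 7p gives p* = 139, q* = 485.
With the subsidy, sellers receive ps = pb + 74 for each unit, where pb is the price buyers pay.
Supply in terms of pb becomes qs = -488 + 7(pb + 74) = 30 + 7pb. Setting this equal to demand: 540.6 - 0.4pb = 30 + 7pb, so pb = 69.
Sellers receive ps = 69 + 74 = 143; q' = 540.6 − 0.4·69 = 513.
ΔCS = ½(485 + 513)(139 − 69) = 34930; ΔPS = ½(485 + 513)(143 − 139) = 1996.
Government spending = 74 × 513 = 37962.
Net change = 34930 + 1996 − 37962 = -1036. The loss equals the DWL triangle ½·74·28.

Net change in total surplus = -€1036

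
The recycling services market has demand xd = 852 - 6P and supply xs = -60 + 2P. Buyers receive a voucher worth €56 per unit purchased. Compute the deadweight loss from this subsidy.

Pre-subsidy: 852 - 6P = -60 + 2P gives P* = 114, x* = 168.
With the rebate, buyers effectively pay Pb = Ps − 56, where Ps is the price sellers receive.
Demand in terms of Ps becomes xd = 852 − 6(Ps − 56) = 1188 - 6Ps. Setting this equal to supply: 1188 - 6Ps = -60 + 2Ps, so Ps = 156.
Buyers pay Pb = 156 − 56 = 100; x' = -60 + 2·156 = 252.
The subsidy expands output by 252 − 168 = 84 past the efficient level; on those units the gap between marginal cost and willingness to pay runs from 0 up to 56.
DWL = ½ × 56 × 84 = 2352.

Deadweight loss = €2352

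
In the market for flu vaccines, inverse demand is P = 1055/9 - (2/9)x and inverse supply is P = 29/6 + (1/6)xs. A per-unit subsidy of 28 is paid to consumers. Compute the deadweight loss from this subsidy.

Deadweight loss = 1008

Pre-subsidy: 1055/9 - (2/9)x = 29/6 + (1/6)x gives x* = 289 and P* = 53.
With the rebate, buyers effectively pay Pb = Ps − 28, where Ps is the price sellers receive.
On the curves, Pb = 1055/9 - (2/9)x and Ps = 29/6 + (1/6)x; the wedge Ps − Pb = 28 gives 29/6 + (1/6)x − (1055/9 - (2/9)x) = 28, so x' = 361.
Then Pb = 1055/9 − (2/9)·361 = 37 and Ps = 29/6 + (1/6)·361 = 65.
The subsidy expands output by 361 − 289 = 72 past the efficient level; on those units the gap between marginal cost and willingness to pay runs from 0 up to 28.
DWL = ½ × 28 × 72 = 1008.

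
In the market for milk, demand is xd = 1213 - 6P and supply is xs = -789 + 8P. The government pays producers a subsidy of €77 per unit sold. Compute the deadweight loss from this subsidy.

Deadweight loss = €10164

Pre-subsidy: 1213 - 6P = -789 + 8P gives P* = 143, x* = 355.
With the subsidy, sellers receive Ps = Pb + 77 for each unit, where Pb is the price buyers pay.
Supply in terms of Pb becomes xs = -789 + 8(Pb + 77) = -173 + 8Pb. Setting this equal to demand: 1213 - 6Pb = -173 + 8Pb, so Pb = 99.
Sellers receive Ps = 99 + 77 = 176; x' = 1213 − 6·99 = 619.
The subsidy expands output by 619 − 355 = 264 past the efficient level; on those units the gap between marginal cost and willingness to pay runs from 0 up to 77.
DWL = ½ × 77 × 264 = 10164.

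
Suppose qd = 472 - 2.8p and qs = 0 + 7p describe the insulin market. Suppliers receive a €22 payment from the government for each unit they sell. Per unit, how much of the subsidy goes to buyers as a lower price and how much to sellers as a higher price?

Buyers gain 110/7 per unit; sellers gain 44/7 per unit

Pre-subsidy: 472 - 2.8p = 0 + 7p gives p* = 2360/49, q* = 2360/7.
With the subsidy, sellers receive ps = pb + 22 for each unit, where pb is the price buyers pay.
Supply in terms of pb becomes qs = 0 + 7(pb + 22) = 154 + 7pb. Setting this equal to demand: 472 - 2.8pb = 154 + 7pb, so pb = 1590/49.
Sellers receive ps = 1590/49 + 22 = 2668/49; q' = 472 − 2.8·(1590/49) = 2668/7.
Buyers' price falls by p* − pb = 2360/49 − 1590/49 = 110/7; sellers' price rises by ps − p* = 2668/49 − 2360/49 = 44/7.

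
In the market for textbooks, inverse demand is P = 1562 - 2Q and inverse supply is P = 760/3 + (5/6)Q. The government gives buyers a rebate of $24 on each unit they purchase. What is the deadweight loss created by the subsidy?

Pre-subsidy: 1562 - 2Q = 760/3 + (5/6)Q gives Q* = 7852/17 and P* = 10850/17.
With the rebate, buyers effectively pay Pb = Ps − 24, where Ps is the price sellers receive.
On the curves, Pb = 1562 - 2Q and Ps = 760/3 + (5/6)Q; the wedge Ps − Pb = 24 gives 760/3 + (5/6)Q − (1562 - 2Q) = 24, so Q' = 7996/17.
Then Pb = 1562 − 2·(7996/17) = 10562/17 and Ps = 760/3 + (5/6)·(7996/17) = 10970/17.
The subsidy expands output by 7996/17 − 7852/17 = 144/17 past the efficient level; on those units the gap between marginal cost and willingness to pay runs from 0 up to 24.
DWL = ½ × 24 × 144/17 = 1728/17.

Deadweight loss = 1728/17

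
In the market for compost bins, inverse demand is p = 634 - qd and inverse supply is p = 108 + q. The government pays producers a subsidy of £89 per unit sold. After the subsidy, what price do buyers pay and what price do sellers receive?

Buyers pay £326.5; sellers receive £415.5

Pre-subsidy: 634 - q = 108 + q gives q* = 263 and p* = 371.
With the subsidy, sellers receive ps = pb + 89 for each unit, where pb is the price buyers pay.
On the curves, pb = 634 - q and ps = 108 + q; the wedge ps − pb = 89 gives 108 + q − (634 - q) = 89, so q' = 307.5.
Then pb = 634 − 1·307.5 = 326.5 and ps = 108 + 1·307.5 = 415.5.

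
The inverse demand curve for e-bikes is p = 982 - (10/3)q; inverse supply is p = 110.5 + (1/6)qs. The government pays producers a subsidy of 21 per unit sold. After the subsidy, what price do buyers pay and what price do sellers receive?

Pre-subsidy: 982 - (10/3)q = 110.5 + (1/6)q gives q* = 249 and p* = 152.
With the subsidy, sellers receive ps = pb + 21 for each unit, where pb is the price buyers pay.
On the curves, pb = 982 - (10/3)q and ps = 110.5 + (1/6)q; the wedge ps − pb = 21 gives 110.5 + (1/6)q − (982 - (10/3)q) = 21, so q' = 255.
Then pb = 982 − (10/3)·255 = 132 and ps = 110.5 + (1/6)·255 = 153.

Buyers pay 132; sellers receive 153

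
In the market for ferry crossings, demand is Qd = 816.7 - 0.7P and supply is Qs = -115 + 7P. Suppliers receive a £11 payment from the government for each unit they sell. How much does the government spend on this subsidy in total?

Government cost = £8129

Pre-subsidy: 816.7 - 0.7P = -115 + 7P gives P* = 121, Q* = 732.
With the subsidy, sellers receive Ps = Pb + 11 for each unit, where Pb is the price buyers pay.
Supply in terms of Pb becomes Qs = -115 + 7(Pb + 11) = -38 + 7Pb. Setting this equal to demand: 816.7 - 0.7Pb = -38 + 7Pb, so Pb = 111.
Sellers receive Ps = 111 + 11 = 122; Q' = 816.7 − 0.7·111 = 739.
Government outlay = subsidy × quantity = 11 × 739 = 8129.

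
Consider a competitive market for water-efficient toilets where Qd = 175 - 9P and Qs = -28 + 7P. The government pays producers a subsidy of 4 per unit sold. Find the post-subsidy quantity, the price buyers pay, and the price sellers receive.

Q' = 76.5625; buyers pay 10.9375; sellers receive 14.9375

Pre-subsidy: 175 - 9P = -28 + 7P gives P* = 12.6875, Q* = 60.8125.
With the subsidy, sellers receive Ps = Pb + 4 for each unit, where Pb is the price buyers pay.
Supply in terms of Pb becomes Qs = -28 + 7(Pb + 4) = 0 + 7Pb. Setting this equal to demand: 175 - 9Pb = 0 + 7Pb, so Pb = 10.9375.
Sellers receive Ps = 10.9375 + 4 = 14.9375; Q' = 175 − 9·10.9375 = 76.5625.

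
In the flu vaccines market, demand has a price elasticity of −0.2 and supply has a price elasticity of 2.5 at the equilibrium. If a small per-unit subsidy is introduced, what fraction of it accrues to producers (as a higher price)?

For a small subsidy around the equilibrium, the benefit split depends on the relative slopes, which at a point are proportional to the elasticities.
Buyer share = εs/(εs + |εd|) = 2.5/(2.5 + 0.2) = 25/27; seller share = |εd|/(εs + |εd|) = 2/27.
So producers capture 2/27 of the subsidy.

Producer share = 2/27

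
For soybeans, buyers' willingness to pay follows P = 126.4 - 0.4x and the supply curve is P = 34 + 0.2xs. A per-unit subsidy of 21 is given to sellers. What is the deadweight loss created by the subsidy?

Pre-subsidy: 126.4 - 0.4x = 34 + 0.2x gives x* = 154 and P* = 64.8.
With the subsidy, sellers receive Ps = Pb + 21 for each unit, where Pb is the price buyers pay.
On the curves, Pb = 126.4 - 0.4x and Ps = 34 + 0.2x; the wedge Ps − Pb = 21 gives 34 + 0.2x − (126.4 - 0.4x) = 21, so x' = 189.
Then Pb = 126.4 − 0.4·189 = 50.8 and Ps = 34 + 0.2·189 = 71.8.
The subsidy expands output by 189 − 154 = 35 past the efficient level; on those units the gap between marginal cost and willingness to pay runs from 0 up to 21.
DWL = ½ × 21 × 35 = 367.5.

Deadweight loss = 367.5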